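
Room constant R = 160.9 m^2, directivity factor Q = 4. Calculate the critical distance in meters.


Given values:
  R = 160.9 m^2, Q = 4
Formula: d_c = 0.141 * sqrt(Q * R)
Compute Q * R = 4 * 160.9 = 643.6
Compute sqrt(643.6) = 25.3693
d_c = 0.141 * 25.3693 = 3.577

3.577 m


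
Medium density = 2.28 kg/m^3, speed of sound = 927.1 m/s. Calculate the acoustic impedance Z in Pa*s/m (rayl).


Given values:
  rho = 2.28 kg/m^3
  c = 927.1 m/s
Formula: Z = rho * c
Z = 2.28 * 927.1
Z = 2113.79

2113.79 rayl


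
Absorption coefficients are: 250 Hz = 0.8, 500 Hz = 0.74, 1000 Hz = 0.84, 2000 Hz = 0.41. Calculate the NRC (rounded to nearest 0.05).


Given values:
  a_250 = 0.8, a_500 = 0.74
  a_1000 = 0.84, a_2000 = 0.41
Formula: NRC = (a250 + a500 + a1000 + a2000) / 4
Sum = 0.8 + 0.74 + 0.84 + 0.41 = 2.79
NRC = 2.79 / 4 = 0.6975
Rounded to nearest 0.05: 0.7

0.7


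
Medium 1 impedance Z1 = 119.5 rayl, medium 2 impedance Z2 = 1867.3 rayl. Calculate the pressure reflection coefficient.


Given values:
  Z1 = 119.5 rayl, Z2 = 1867.3 rayl
Formula: R = (Z2 - Z1) / (Z2 + Z1)
Numerator: Z2 - Z1 = 1867.3 - 119.5 = 1747.8
Denominator: Z2 + Z1 = 1867.3 + 119.5 = 1986.8
R = 1747.8 / 1986.8 = 0.8797

0.8797


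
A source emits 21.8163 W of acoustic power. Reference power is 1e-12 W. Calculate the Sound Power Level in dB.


Given values:
  W = 21.8163 W
  W_ref = 1e-12 W
Formula: SWL = 10 * log10(W / W_ref)
Compute ratio: W / W_ref = 21816300000000
Compute log10: log10(21816300000000) = 13.338781
Multiply: SWL = 10 * 13.338781 = 133.39

133.39 dB


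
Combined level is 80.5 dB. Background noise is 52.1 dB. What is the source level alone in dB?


Given values:
  L_total = 80.5 dB, L_bg = 52.1 dB
Formula: L_source = 10 * log10(10^(L_total/10) - 10^(L_bg/10))
Convert to linear:
  10^(80.5/10) = 112201845.4302
  10^(52.1/10) = 162181.0097
Difference: 112201845.4302 - 162181.0097 = 112039664.4205
L_source = 10 * log10(112039664.4205) = 80.49

80.49 dB


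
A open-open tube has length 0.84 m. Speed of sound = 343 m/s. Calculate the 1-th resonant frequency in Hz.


Given values:
  Tube type: open-open, L = 0.84 m, c = 343 m/s, n = 1
Formula: f_n = n * c / (2 * L)
Compute 2 * L = 2 * 0.84 = 1.68
f = 1 * 343 / 1.68
f = 204.17

204.17 Hz


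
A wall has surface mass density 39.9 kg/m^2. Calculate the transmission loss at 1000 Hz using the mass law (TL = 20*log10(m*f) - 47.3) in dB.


Given values:
  m = 39.9 kg/m^2, f = 1000 Hz
Formula: TL = 20 * log10(m * f) - 47.3
Compute m * f = 39.9 * 1000 = 39900.0
Compute log10(39900.0) = 4.600973
Compute 20 * 4.600973 = 92.0195
TL = 92.0195 - 47.3 = 44.72

44.72 dB


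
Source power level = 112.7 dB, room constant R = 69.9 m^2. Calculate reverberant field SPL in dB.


Given values:
  Lw = 112.7 dB, R = 69.9 m^2
Formula: SPL = Lw + 10 * log10(4 / R)
Compute 4 / R = 4 / 69.9 = 0.057225
Compute 10 * log10(0.057225) = -12.4241
SPL = 112.7 + (-12.4241) = 100.28

100.28 dB


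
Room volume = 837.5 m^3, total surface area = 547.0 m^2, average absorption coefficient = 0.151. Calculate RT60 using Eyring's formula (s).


Given values:
  V = 837.5 m^3, S = 547.0 m^2, alpha = 0.151
Formula: RT60 = 0.161 * V / (-S * ln(1 - alpha))
Compute ln(1 - 0.151) = ln(0.849) = -0.163696
Denominator: -547.0 * -0.163696 = 89.5417
Numerator: 0.161 * 837.5 = 134.8375
RT60 = 134.8375 / 89.5417 = 1.506

1.506 s


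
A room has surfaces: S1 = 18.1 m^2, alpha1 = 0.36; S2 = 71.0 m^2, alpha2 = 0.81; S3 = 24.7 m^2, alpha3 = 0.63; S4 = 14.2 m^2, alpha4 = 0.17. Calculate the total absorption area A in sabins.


Given surfaces:
  Surface 1: 18.1 * 0.36 = 6.516
  Surface 2: 71.0 * 0.81 = 57.51
  Surface 3: 24.7 * 0.63 = 15.561
  Surface 4: 14.2 * 0.17 = 2.414
Formula: A = sum(Si * alpha_i)
A = 6.516 + 57.51 + 15.561 + 2.414
A = 82.0

82.0 sabins


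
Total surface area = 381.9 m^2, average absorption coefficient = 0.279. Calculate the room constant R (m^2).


Given values:
  S = 381.9 m^2, alpha = 0.279
Formula: R = S * alpha / (1 - alpha)
Numerator: 381.9 * 0.279 = 106.5501
Denominator: 1 - 0.279 = 0.721
R = 106.5501 / 0.721 = 147.78

147.78 m^2


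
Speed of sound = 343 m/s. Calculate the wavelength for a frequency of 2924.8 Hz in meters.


Given values:
  c = 343 m/s, f = 2924.8 Hz
Formula: lambda = c / f
lambda = 343 / 2924.8
lambda = 0.1173

0.1173 m


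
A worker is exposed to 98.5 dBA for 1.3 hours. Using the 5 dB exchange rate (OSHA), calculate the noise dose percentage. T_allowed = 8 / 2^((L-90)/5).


Given values:
  L = 98.5 dBA, T = 1.3 hours
Formula: T_allowed = 8 / 2^((L - 90) / 5)
Compute exponent: (98.5 - 90) / 5 = 1.7
Compute 2^(1.7) = 3.24901
T_allowed = 8 / 3.24901 = 2.462289 hours
Dose = (T / T_allowed) * 100
Dose = (1.3 / 2.462289) * 100 = 52.8

52.8 %


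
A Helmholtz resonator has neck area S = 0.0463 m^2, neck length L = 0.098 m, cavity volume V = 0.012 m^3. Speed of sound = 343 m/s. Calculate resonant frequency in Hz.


Given values:
  S = 0.0463 m^2, L = 0.098 m, V = 0.012 m^3, c = 343 m/s
Formula: f = (c / (2*pi)) * sqrt(S / (V * L))
Compute V * L = 0.012 * 0.098 = 0.001176
Compute S / (V * L) = 0.0463 / 0.001176 = 39.3707
Compute sqrt(39.3707) = 6.274608
Compute c / (2*pi) = 343 / 6.283185 = 54.590148
f = 54.590148 * 6.274608 = 342.53

342.53 Hz


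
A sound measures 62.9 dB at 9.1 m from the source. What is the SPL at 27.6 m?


Given values:
  SPL1 = 62.9 dB, r1 = 9.1 m, r2 = 27.6 m
Formula: SPL2 = SPL1 - 20 * log10(r2 / r1)
Compute ratio: r2 / r1 = 27.6 / 9.1 = 3.033
Compute log10: log10(3.033) = 0.481872
Compute drop: 20 * 0.481872 = 9.6374
SPL2 = 62.9 - 9.6374 = 53.26

53.26 dB


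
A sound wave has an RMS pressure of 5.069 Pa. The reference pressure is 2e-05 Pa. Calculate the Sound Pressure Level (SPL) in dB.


Given values:
  p = 5.069 Pa
  p_ref = 2e-05 Pa
Formula: SPL = 20 * log10(p / p_ref)
Compute ratio: p / p_ref = 5.069 / 2e-05 = 253450
Compute log10: log10(253450) = 5.403892
Multiply: SPL = 20 * 5.403892 = 108.08

108.08 dB


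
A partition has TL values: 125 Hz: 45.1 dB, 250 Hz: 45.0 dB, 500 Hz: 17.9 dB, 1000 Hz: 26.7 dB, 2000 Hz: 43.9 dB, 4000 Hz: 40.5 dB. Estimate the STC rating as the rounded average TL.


Given TL values at each frequency:
  125 Hz: 45.1 dB
  250 Hz: 45.0 dB
  500 Hz: 17.9 dB
  1000 Hz: 26.7 dB
  2000 Hz: 43.9 dB
  4000 Hz: 40.5 dB
Formula: STC ~ round(average of TL values)
Sum = 45.1 + 45.0 + 17.9 + 26.7 + 43.9 + 40.5 = 219.1
Average = 219.1 / 6 = 36.52
Rounded: 37

37


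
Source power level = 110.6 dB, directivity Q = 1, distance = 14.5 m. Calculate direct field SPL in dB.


Given values:
  Lw = 110.6 dB, Q = 1, r = 14.5 m
Formula: SPL = Lw + 10 * log10(Q / (4 * pi * r^2))
Compute 4 * pi * r^2 = 4 * pi * 14.5^2 = 2642.0794
Compute Q / denom = 1 / 2642.0794 = 0.00037849
Compute 10 * log10(0.00037849) = -34.2195
SPL = 110.6 + (-34.2195) = 76.38

76.38 dB


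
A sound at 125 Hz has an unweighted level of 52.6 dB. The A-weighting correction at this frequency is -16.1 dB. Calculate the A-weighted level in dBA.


Given values:
  SPL = 52.6 dB
  A-weighting at 125 Hz = -16.1 dB
Formula: L_A = SPL + A_weight
L_A = 52.6 + (-16.1)
L_A = 36.5

36.5 dBA


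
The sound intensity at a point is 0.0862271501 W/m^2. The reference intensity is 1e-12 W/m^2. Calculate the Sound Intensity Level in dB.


Given values:
  I = 0.0862271501 W/m^2
  I_ref = 1e-12 W/m^2
Formula: SIL = 10 * log10(I / I_ref)
Compute ratio: I / I_ref = 86227150100
Compute log10: log10(86227150100) = 10.935644
Multiply: SIL = 10 * 10.935644 = 109.36

109.36 dB


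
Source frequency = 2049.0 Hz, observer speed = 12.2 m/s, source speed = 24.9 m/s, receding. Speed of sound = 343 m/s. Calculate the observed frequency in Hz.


Given values:
  f_s = 2049.0 Hz, v_o = 12.2 m/s, v_s = 24.9 m/s
  Direction: receding
Formula: f_o = f_s * (c - v_o) / (c + v_s)
Numerator: c - v_o = 343 - 12.2 = 330.8
Denominator: c + v_s = 343 + 24.9 = 367.9
f_o = 2049.0 * 330.8 / 367.9 = 1842.37

1842.37 Hz


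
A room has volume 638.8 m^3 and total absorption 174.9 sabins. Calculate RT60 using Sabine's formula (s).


Given values:
  V = 638.8 m^3
  A = 174.9 sabins
Formula: RT60 = 0.161 * V / A
Numerator: 0.161 * 638.8 = 102.8468
RT60 = 102.8468 / 174.9 = 0.588

0.588 s


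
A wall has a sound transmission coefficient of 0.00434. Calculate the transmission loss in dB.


Given values:
  tau = 0.00434
Formula: TL = 10 * log10(1 / tau)
Compute 1 / tau = 1 / 0.00434 = 230.4147
Compute log10(230.4147) = 2.36251
TL = 10 * 2.36251 = 23.63

23.63 dB


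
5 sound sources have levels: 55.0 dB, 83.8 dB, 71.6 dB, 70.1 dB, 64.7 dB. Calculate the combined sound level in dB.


Formula: L_total = 10 * log10( sum(10^(Li/10)) )
  Source 1: 10^(55.0/10) = 316227.766
  Source 2: 10^(83.8/10) = 239883291.9019
  Source 3: 10^(71.6/10) = 14454397.7075
  Source 4: 10^(70.1/10) = 10232929.9228
  Source 5: 10^(64.7/10) = 2951209.2267
Sum of linear values = 267838056.5249
L_total = 10 * log10(267838056.5249) = 84.28

84.28 dB


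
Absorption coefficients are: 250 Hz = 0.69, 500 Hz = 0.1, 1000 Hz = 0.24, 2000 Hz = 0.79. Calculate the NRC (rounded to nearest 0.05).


Given values:
  a_250 = 0.69, a_500 = 0.1
  a_1000 = 0.24, a_2000 = 0.79
Formula: NRC = (a250 + a500 + a1000 + a2000) / 4
Sum = 0.69 + 0.1 + 0.24 + 0.79 = 1.82
NRC = 1.82 / 4 = 0.455
Rounded to nearest 0.05: 0.45

0.45


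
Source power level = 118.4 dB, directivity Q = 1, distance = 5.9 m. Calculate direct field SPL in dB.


Given values:
  Lw = 118.4 dB, Q = 1, r = 5.9 m
Formula: SPL = Lw + 10 * log10(Q / (4 * pi * r^2))
Compute 4 * pi * r^2 = 4 * pi * 5.9^2 = 437.4354
Compute Q / denom = 1 / 437.4354 = 0.00228605
Compute 10 * log10(0.00228605) = -26.4091
SPL = 118.4 + (-26.4091) = 91.99

91.99 dB


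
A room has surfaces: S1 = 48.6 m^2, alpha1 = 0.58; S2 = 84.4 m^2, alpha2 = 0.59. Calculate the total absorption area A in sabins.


Given surfaces:
  Surface 1: 48.6 * 0.58 = 28.188
  Surface 2: 84.4 * 0.59 = 49.796
Formula: A = sum(Si * alpha_i)
A = 28.188 + 49.796
A = 77.98

77.98 sabins


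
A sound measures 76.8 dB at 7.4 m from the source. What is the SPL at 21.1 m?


Given values:
  SPL1 = 76.8 dB, r1 = 7.4 m, r2 = 21.1 m
Formula: SPL2 = SPL1 - 20 * log10(r2 / r1)
Compute ratio: r2 / r1 = 21.1 / 7.4 = 2.8514
Compute log10: log10(2.8514) = 0.455058
Compute drop: 20 * 0.455058 = 9.1012
SPL2 = 76.8 - 9.1012 = 67.7

67.7 dB


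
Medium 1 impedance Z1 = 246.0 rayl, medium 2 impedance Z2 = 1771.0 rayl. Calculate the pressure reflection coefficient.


Given values:
  Z1 = 246.0 rayl, Z2 = 1771.0 rayl
Formula: R = (Z2 - Z1) / (Z2 + Z1)
Numerator: Z2 - Z1 = 1771.0 - 246.0 = 1525.0
Denominator: Z2 + Z1 = 1771.0 + 246.0 = 2017.0
R = 1525.0 / 2017.0 = 0.7561

0.7561


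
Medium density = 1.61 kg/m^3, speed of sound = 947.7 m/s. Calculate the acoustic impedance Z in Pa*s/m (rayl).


Given values:
  rho = 1.61 kg/m^3
  c = 947.7 m/s
Formula: Z = rho * c
Z = 1.61 * 947.7
Z = 1525.8

1525.8 rayl


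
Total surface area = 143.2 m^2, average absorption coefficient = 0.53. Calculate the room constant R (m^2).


Given values:
  S = 143.2 m^2, alpha = 0.53
Formula: R = S * alpha / (1 - alpha)
Numerator: 143.2 * 0.53 = 75.896
Denominator: 1 - 0.53 = 0.47
R = 75.896 / 0.47 = 161.48

161.48 m^2


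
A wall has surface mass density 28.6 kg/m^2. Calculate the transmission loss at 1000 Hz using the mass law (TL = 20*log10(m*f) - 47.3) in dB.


Given values:
  m = 28.6 kg/m^2, f = 1000 Hz
Formula: TL = 20 * log10(m * f) - 47.3
Compute m * f = 28.6 * 1000 = 28600.0
Compute log10(28600.0) = 4.456366
Compute 20 * 4.456366 = 89.1273
TL = 89.1273 - 47.3 = 41.83

41.83 dB


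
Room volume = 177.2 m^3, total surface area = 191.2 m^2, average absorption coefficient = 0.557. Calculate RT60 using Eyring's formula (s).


Given values:
  V = 177.2 m^3, S = 191.2 m^2, alpha = 0.557
Formula: RT60 = 0.161 * V / (-S * ln(1 - alpha))
Compute ln(1 - 0.557) = ln(0.443) = -0.814186
Denominator: -191.2 * -0.814186 = 155.6724
Numerator: 0.161 * 177.2 = 28.5292
RT60 = 28.5292 / 155.6724 = 0.183

0.183 s


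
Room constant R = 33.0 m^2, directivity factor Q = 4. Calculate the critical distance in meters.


Given values:
  R = 33.0 m^2, Q = 4
Formula: d_c = 0.141 * sqrt(Q * R)
Compute Q * R = 4 * 33.0 = 132.0
Compute sqrt(132.0) = 11.4891
d_c = 0.141 * 11.4891 = 1.62

1.62 m


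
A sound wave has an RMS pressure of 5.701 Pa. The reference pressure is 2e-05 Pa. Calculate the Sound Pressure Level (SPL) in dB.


Given values:
  p = 5.701 Pa
  p_ref = 2e-05 Pa
Formula: SPL = 20 * log10(p / p_ref)
Compute ratio: p / p_ref = 5.701 / 2e-05 = 285050
Compute log10: log10(285050) = 5.454921
Multiply: SPL = 20 * 5.454921 = 109.1

109.1 dB


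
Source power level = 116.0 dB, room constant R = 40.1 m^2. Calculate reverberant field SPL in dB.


Given values:
  Lw = 116.0 dB, R = 40.1 m^2
Formula: SPL = Lw + 10 * log10(4 / R)
Compute 4 / R = 4 / 40.1 = 0.099751
Compute 10 * log10(0.099751) = -10.0108
SPL = 116.0 + (-10.0108) = 105.99

105.99 dB


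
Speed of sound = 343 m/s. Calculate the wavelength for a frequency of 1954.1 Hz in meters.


Given values:
  c = 343 m/s, f = 1954.1 Hz
Formula: lambda = c / f
lambda = 343 / 1954.1
lambda = 0.1755

0.1755 m


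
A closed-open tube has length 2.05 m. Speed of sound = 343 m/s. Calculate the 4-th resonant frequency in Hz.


Given values:
  Tube type: closed-open, L = 2.05 m, c = 343 m/s, n = 4
Formula: f_n = (2n - 1) * c / (4 * L)
Compute 2n - 1 = 2*4 - 1 = 7
Compute 4 * L = 4 * 2.05 = 8.2
f = 7 * 343 / 8.2
f = 292.8

292.8 Hz


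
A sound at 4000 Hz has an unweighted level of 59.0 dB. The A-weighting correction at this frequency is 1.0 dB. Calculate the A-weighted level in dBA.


Given values:
  SPL = 59.0 dB
  A-weighting at 4000 Hz = 1.0 dB
Formula: L_A = SPL + A_weight
L_A = 59.0 + (1.0)
L_A = 60.0

60.0 dBA


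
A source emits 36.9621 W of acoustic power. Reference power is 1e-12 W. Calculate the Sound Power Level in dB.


Given values:
  W = 36.9621 W
  W_ref = 1e-12 W
Formula: SWL = 10 * log10(W / W_ref)
Compute ratio: W / W_ref = 36962100000000
Compute log10: log10(36962100000000) = 13.567757
Multiply: SWL = 10 * 13.567757 = 135.68

135.68 dB


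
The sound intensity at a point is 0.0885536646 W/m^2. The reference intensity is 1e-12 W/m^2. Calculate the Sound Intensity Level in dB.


Given values:
  I = 0.0885536646 W/m^2
  I_ref = 1e-12 W/m^2
Formula: SIL = 10 * log10(I / I_ref)
Compute ratio: I / I_ref = 88553664600
Compute log10: log10(88553664600) = 10.947207
Multiply: SIL = 10 * 10.947207 = 109.47

109.47 dB


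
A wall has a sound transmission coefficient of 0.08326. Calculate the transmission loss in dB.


Given values:
  tau = 0.08326
Formula: TL = 10 * log10(1 / tau)
Compute 1 / tau = 1 / 0.08326 = 12.0106
Compute log10(12.0106) = 1.079565
TL = 10 * 1.079565 = 10.8

10.8 dB


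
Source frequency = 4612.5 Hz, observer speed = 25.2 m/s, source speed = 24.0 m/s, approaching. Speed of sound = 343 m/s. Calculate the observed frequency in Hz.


Given values:
  f_s = 4612.5 Hz, v_o = 25.2 m/s, v_s = 24.0 m/s
  Direction: approaching
Formula: f_o = f_s * (c + v_o) / (c - v_s)
Numerator: c + v_o = 343 + 25.2 = 368.2
Denominator: c - v_s = 343 - 24.0 = 319.0
f_o = 4612.5 * 368.2 / 319.0 = 5323.89

5323.89 Hz


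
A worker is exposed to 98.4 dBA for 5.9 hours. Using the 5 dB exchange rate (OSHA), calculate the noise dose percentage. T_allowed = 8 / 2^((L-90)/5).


Given values:
  L = 98.4 dBA, T = 5.9 hours
Formula: T_allowed = 8 / 2^((L - 90) / 5)
Compute exponent: (98.4 - 90) / 5 = 1.68
Compute 2^(1.68) = 3.20428
T_allowed = 8 / 3.20428 = 2.496661 hours
Dose = (T / T_allowed) * 100
Dose = (5.9 / 2.496661) * 100 = 236.32

236.32 %


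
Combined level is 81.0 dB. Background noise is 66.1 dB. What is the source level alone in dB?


Given values:
  L_total = 81.0 dB, L_bg = 66.1 dB
Formula: L_source = 10 * log10(10^(L_total/10) - 10^(L_bg/10))
Convert to linear:
  10^(81.0/10) = 125892541.1794
  10^(66.1/10) = 4073802.778
Difference: 125892541.1794 - 4073802.778 = 121818738.4014
L_source = 10 * log10(121818738.4014) = 80.86

80.86 dB


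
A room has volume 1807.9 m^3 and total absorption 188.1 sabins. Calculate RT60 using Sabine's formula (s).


Given values:
  V = 1807.9 m^3
  A = 188.1 sabins
Formula: RT60 = 0.161 * V / A
Numerator: 0.161 * 1807.9 = 291.0719
RT60 = 291.0719 / 188.1 = 1.547

1.547 s


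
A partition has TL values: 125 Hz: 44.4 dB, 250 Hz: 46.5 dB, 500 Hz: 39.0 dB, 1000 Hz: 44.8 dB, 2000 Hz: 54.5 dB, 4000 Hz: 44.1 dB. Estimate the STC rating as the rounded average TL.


Given TL values at each frequency:
  125 Hz: 44.4 dB
  250 Hz: 46.5 dB
  500 Hz: 39.0 dB
  1000 Hz: 44.8 dB
  2000 Hz: 54.5 dB
  4000 Hz: 44.1 dB
Formula: STC ~ round(average of TL values)
Sum = 44.4 + 46.5 + 39.0 + 44.8 + 54.5 + 44.1 = 273.3
Average = 273.3 / 6 = 45.55
Rounded: 46

46


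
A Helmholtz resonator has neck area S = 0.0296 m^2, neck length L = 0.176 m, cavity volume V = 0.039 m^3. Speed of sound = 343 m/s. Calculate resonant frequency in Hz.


Given values:
  S = 0.0296 m^2, L = 0.176 m, V = 0.039 m^3, c = 343 m/s
Formula: f = (c / (2*pi)) * sqrt(S / (V * L))
Compute V * L = 0.039 * 0.176 = 0.006864
Compute S / (V * L) = 0.0296 / 0.006864 = 4.3124
Compute sqrt(4.3124) = 2.076632
Compute c / (2*pi) = 343 / 6.283185 = 54.590148
f = 54.590148 * 2.076632 = 113.36

113.36 Hz


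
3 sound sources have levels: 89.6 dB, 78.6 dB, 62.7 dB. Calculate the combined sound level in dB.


Formula: L_total = 10 * log10( sum(10^(Li/10)) )
  Source 1: 10^(89.6/10) = 912010839.3559
  Source 2: 10^(78.6/10) = 72443596.0075
  Source 3: 10^(62.7/10) = 1862087.1367
Sum of linear values = 986316522.5001
L_total = 10 * log10(986316522.5001) = 89.94

89.94 dB


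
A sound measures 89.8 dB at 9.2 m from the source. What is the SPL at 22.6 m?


Given values:
  SPL1 = 89.8 dB, r1 = 9.2 m, r2 = 22.6 m
Formula: SPL2 = SPL1 - 20 * log10(r2 / r1)
Compute ratio: r2 / r1 = 22.6 / 9.2 = 2.4565
Compute log10: log10(2.4565) = 0.390317
Compute drop: 20 * 0.390317 = 7.8063
SPL2 = 89.8 - 7.8063 = 81.99

81.99 dB


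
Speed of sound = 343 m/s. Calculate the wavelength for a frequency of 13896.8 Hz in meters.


Given values:
  c = 343 m/s, f = 13896.8 Hz
Formula: lambda = c / f
lambda = 343 / 13896.8
lambda = 0.0247

0.0247 m


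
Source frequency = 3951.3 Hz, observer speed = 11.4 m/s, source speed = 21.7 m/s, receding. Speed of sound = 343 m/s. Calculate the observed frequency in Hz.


Given values:
  f_s = 3951.3 Hz, v_o = 11.4 m/s, v_s = 21.7 m/s
  Direction: receding
Formula: f_o = f_s * (c - v_o) / (c + v_s)
Numerator: c - v_o = 343 - 11.4 = 331.6
Denominator: c + v_s = 343 + 21.7 = 364.7
f_o = 3951.3 * 331.6 / 364.7 = 3592.68

3592.68 Hz


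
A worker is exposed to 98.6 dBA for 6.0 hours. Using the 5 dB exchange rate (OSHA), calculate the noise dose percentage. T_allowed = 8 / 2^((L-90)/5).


Given values:
  L = 98.6 dBA, T = 6.0 hours
Formula: T_allowed = 8 / 2^((L - 90) / 5)
Compute exponent: (98.6 - 90) / 5 = 1.72
Compute 2^(1.72) = 3.294364
T_allowed = 8 / 3.294364 = 2.42839 hours
Dose = (T / T_allowed) * 100
Dose = (6.0 / 2.42839) * 100 = 247.08

247.08 %


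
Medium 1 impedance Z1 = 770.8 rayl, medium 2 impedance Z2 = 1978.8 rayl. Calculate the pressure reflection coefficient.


Given values:
  Z1 = 770.8 rayl, Z2 = 1978.8 rayl
Formula: R = (Z2 - Z1) / (Z2 + Z1)
Numerator: Z2 - Z1 = 1978.8 - 770.8 = 1208.0
Denominator: Z2 + Z1 = 1978.8 + 770.8 = 2749.6
R = 1208.0 / 2749.6 = 0.4393

0.4393


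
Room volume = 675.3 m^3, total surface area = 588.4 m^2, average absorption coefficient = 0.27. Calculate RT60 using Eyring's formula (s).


Given values:
  V = 675.3 m^3, S = 588.4 m^2, alpha = 0.27
Formula: RT60 = 0.161 * V / (-S * ln(1 - alpha))
Compute ln(1 - 0.27) = ln(0.73) = -0.314711
Denominator: -588.4 * -0.314711 = 185.176
Numerator: 0.161 * 675.3 = 108.7233
RT60 = 108.7233 / 185.176 = 0.587

0.587 s


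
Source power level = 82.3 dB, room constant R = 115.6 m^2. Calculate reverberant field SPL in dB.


Given values:
  Lw = 82.3 dB, R = 115.6 m^2
Formula: SPL = Lw + 10 * log10(4 / R)
Compute 4 / R = 4 / 115.6 = 0.034602
Compute 10 * log10(0.034602) = -14.609
SPL = 82.3 + (-14.609) = 67.69

67.69 dB


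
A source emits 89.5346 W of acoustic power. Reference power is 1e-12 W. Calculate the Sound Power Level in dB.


Given values:
  W = 89.5346 W
  W_ref = 1e-12 W
Formula: SWL = 10 * log10(W / W_ref)
Compute ratio: W / W_ref = 89534600000000
Compute log10: log10(89534600000000) = 13.951991
Multiply: SWL = 10 * 13.951991 = 139.52

139.52 dB


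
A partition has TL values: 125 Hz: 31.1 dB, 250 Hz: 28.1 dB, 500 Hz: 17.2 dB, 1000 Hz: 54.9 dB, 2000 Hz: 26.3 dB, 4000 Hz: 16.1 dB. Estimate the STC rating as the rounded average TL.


Given TL values at each frequency:
  125 Hz: 31.1 dB
  250 Hz: 28.1 dB
  500 Hz: 17.2 dB
  1000 Hz: 54.9 dB
  2000 Hz: 26.3 dB
  4000 Hz: 16.1 dB
Formula: STC ~ round(average of TL values)
Sum = 31.1 + 28.1 + 17.2 + 54.9 + 26.3 + 16.1 = 173.7
Average = 173.7 / 6 = 28.95
Rounded: 29

29


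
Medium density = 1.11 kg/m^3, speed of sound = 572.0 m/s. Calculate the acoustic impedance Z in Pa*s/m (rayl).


Given values:
  rho = 1.11 kg/m^3
  c = 572.0 m/s
Formula: Z = rho * c
Z = 1.11 * 572.0
Z = 634.92

634.92 rayl


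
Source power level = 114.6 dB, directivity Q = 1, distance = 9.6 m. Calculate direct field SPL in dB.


Given values:
  Lw = 114.6 dB, Q = 1, r = 9.6 m
Formula: SPL = Lw + 10 * log10(Q / (4 * pi * r^2))
Compute 4 * pi * r^2 = 4 * pi * 9.6^2 = 1158.1167
Compute Q / denom = 1 / 1158.1167 = 0.00086347
Compute 10 * log10(0.00086347) = -30.6375
SPL = 114.6 + (-30.6375) = 83.96

83.96 dB


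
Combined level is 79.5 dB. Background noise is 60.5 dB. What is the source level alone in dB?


Given values:
  L_total = 79.5 dB, L_bg = 60.5 dB
Formula: L_source = 10 * log10(10^(L_total/10) - 10^(L_bg/10))
Convert to linear:
  10^(79.5/10) = 89125093.8134
  10^(60.5/10) = 1122018.4543
Difference: 89125093.8134 - 1122018.4543 = 88003075.3591
L_source = 10 * log10(88003075.3591) = 79.44

79.44 dB


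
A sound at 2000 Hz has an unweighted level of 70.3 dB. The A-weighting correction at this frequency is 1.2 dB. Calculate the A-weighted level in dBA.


Given values:
  SPL = 70.3 dB
  A-weighting at 2000 Hz = 1.2 dB
Formula: L_A = SPL + A_weight
L_A = 70.3 + (1.2)
L_A = 71.5

71.5 dBA


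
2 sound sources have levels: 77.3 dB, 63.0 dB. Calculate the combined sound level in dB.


Formula: L_total = 10 * log10( sum(10^(Li/10)) )
  Source 1: 10^(77.3/10) = 53703179.637
  Source 2: 10^(63.0/10) = 1995262.315
Sum of linear values = 55698441.952
L_total = 10 * log10(55698441.952) = 77.46

77.46 dB


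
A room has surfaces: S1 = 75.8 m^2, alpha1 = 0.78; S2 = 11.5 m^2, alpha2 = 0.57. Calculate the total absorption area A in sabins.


Given surfaces:
  Surface 1: 75.8 * 0.78 = 59.124
  Surface 2: 11.5 * 0.57 = 6.555
Formula: A = sum(Si * alpha_i)
A = 59.124 + 6.555
A = 65.68

65.68 sabins


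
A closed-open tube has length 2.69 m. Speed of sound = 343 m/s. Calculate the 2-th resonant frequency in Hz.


Given values:
  Tube type: closed-open, L = 2.69 m, c = 343 m/s, n = 2
Formula: f_n = (2n - 1) * c / (4 * L)
Compute 2n - 1 = 2*2 - 1 = 3
Compute 4 * L = 4 * 2.69 = 10.76
f = 3 * 343 / 10.76
f = 95.63

95.63 Hz


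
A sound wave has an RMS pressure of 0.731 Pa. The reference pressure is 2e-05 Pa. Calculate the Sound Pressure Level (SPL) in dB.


Given values:
  p = 0.731 Pa
  p_ref = 2e-05 Pa
Formula: SPL = 20 * log10(p / p_ref)
Compute ratio: p / p_ref = 0.731 / 2e-05 = 36550
Compute log10: log10(36550) = 4.562887
Multiply: SPL = 20 * 4.562887 = 91.26

91.26 dB


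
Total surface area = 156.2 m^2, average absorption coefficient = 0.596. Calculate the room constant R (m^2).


Given values:
  S = 156.2 m^2, alpha = 0.596
Formula: R = S * alpha / (1 - alpha)
Numerator: 156.2 * 0.596 = 93.0952
Denominator: 1 - 0.596 = 0.404
R = 93.0952 / 0.404 = 230.43

230.43 m^2


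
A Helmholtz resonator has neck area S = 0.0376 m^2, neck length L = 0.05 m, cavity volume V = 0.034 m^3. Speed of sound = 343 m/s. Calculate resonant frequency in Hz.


Given values:
  S = 0.0376 m^2, L = 0.05 m, V = 0.034 m^3, c = 343 m/s
Formula: f = (c / (2*pi)) * sqrt(S / (V * L))
Compute V * L = 0.034 * 0.05 = 0.0017
Compute S / (V * L) = 0.0376 / 0.0017 = 22.1176
Compute sqrt(22.1176) = 4.702935
Compute c / (2*pi) = 343 / 6.283185 = 54.590148
f = 54.590148 * 4.702935 = 256.73

256.73 Hz


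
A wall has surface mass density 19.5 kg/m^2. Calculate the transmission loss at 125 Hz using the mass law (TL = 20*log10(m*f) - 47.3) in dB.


Given values:
  m = 19.5 kg/m^2, f = 125 Hz
Formula: TL = 20 * log10(m * f) - 47.3
Compute m * f = 19.5 * 125 = 2437.5
Compute log10(2437.5) = 3.386945
Compute 20 * 3.386945 = 67.7389
TL = 67.7389 - 47.3 = 20.44

20.44 dB


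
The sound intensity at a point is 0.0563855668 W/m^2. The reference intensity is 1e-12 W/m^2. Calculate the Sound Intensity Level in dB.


Given values:
  I = 0.0563855668 W/m^2
  I_ref = 1e-12 W/m^2
Formula: SIL = 10 * log10(I / I_ref)
Compute ratio: I / I_ref = 56385566800
Compute log10: log10(56385566800) = 10.751168
Multiply: SIL = 10 * 10.751168 = 107.51

107.51 dB


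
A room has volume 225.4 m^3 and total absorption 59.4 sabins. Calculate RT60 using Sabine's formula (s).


Given values:
  V = 225.4 m^3
  A = 59.4 sabins
Formula: RT60 = 0.161 * V / A
Numerator: 0.161 * 225.4 = 36.2894
RT60 = 36.2894 / 59.4 = 0.611

0.611 s


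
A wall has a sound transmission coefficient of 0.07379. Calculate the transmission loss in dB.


Given values:
  tau = 0.07379
Formula: TL = 10 * log10(1 / tau)
Compute 1 / tau = 1 / 0.07379 = 13.552
Compute log10(13.552) = 1.132003
TL = 10 * 1.132003 = 11.32

11.32 dB


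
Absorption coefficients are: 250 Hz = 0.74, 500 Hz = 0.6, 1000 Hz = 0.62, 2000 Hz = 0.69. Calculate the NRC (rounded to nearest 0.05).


Given values:
  a_250 = 0.74, a_500 = 0.6
  a_1000 = 0.62, a_2000 = 0.69
Formula: NRC = (a250 + a500 + a1000 + a2000) / 4
Sum = 0.74 + 0.6 + 0.62 + 0.69 = 2.65
NRC = 2.65 / 4 = 0.6625
Rounded to nearest 0.05: 0.65

0.65


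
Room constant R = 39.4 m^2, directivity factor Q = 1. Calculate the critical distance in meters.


Given values:
  R = 39.4 m^2, Q = 1
Formula: d_c = 0.141 * sqrt(Q * R)
Compute Q * R = 1 * 39.4 = 39.4
Compute sqrt(39.4) = 6.2769
d_c = 0.141 * 6.2769 = 0.885

0.885 m


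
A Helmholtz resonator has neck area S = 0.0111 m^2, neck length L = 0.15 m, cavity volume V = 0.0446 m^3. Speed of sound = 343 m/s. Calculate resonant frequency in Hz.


Given values:
  S = 0.0111 m^2, L = 0.15 m, V = 0.0446 m^3, c = 343 m/s
Formula: f = (c / (2*pi)) * sqrt(S / (V * L))
Compute V * L = 0.0446 * 0.15 = 0.00669
Compute S / (V * L) = 0.0111 / 0.00669 = 1.6592
Compute sqrt(1.6592) = 1.288099
Compute c / (2*pi) = 343 / 6.283185 = 54.590148
f = 54.590148 * 1.288099 = 70.32

70.32 Hz


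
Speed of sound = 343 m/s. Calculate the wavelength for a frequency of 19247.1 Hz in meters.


Given values:
  c = 343 m/s, f = 19247.1 Hz
Formula: lambda = c / f
lambda = 343 / 19247.1
lambda = 0.0178

0.0178 m


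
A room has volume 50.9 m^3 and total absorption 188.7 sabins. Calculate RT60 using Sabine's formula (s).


Given values:
  V = 50.9 m^3
  A = 188.7 sabins
Formula: RT60 = 0.161 * V / A
Numerator: 0.161 * 50.9 = 8.1949
RT60 = 8.1949 / 188.7 = 0.043

0.043 s


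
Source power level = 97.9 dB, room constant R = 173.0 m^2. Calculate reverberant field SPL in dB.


Given values:
  Lw = 97.9 dB, R = 173.0 m^2
Formula: SPL = Lw + 10 * log10(4 / R)
Compute 4 / R = 4 / 173.0 = 0.023121
Compute 10 * log10(0.023121) = -16.3599
SPL = 97.9 + (-16.3599) = 81.54

81.54 dB


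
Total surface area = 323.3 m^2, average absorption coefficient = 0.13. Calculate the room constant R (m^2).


Given values:
  S = 323.3 m^2, alpha = 0.13
Formula: R = S * alpha / (1 - alpha)
Numerator: 323.3 * 0.13 = 42.029
Denominator: 1 - 0.13 = 0.87
R = 42.029 / 0.87 = 48.31

48.31 m^2


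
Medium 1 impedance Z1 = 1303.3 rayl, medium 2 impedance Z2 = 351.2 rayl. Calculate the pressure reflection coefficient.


Given values:
  Z1 = 1303.3 rayl, Z2 = 351.2 rayl
Formula: R = (Z2 - Z1) / (Z2 + Z1)
Numerator: Z2 - Z1 = 351.2 - 1303.3 = -952.1
Denominator: Z2 + Z1 = 351.2 + 1303.3 = 1654.5
R = -952.1 / 1654.5 = -0.5755

-0.5755


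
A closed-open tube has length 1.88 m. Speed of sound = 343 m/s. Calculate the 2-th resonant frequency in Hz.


Given values:
  Tube type: closed-open, L = 1.88 m, c = 343 m/s, n = 2
Formula: f_n = (2n - 1) * c / (4 * L)
Compute 2n - 1 = 2*2 - 1 = 3
Compute 4 * L = 4 * 1.88 = 7.52
f = 3 * 343 / 7.52
f = 136.84

136.84 Hz


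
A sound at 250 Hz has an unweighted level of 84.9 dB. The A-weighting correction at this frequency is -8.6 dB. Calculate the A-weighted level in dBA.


Given values:
  SPL = 84.9 dB
  A-weighting at 250 Hz = -8.6 dB
Formula: L_A = SPL + A_weight
L_A = 84.9 + (-8.6)
L_A = 76.3

76.3 dBA


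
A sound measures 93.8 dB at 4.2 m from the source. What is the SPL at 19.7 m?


Given values:
  SPL1 = 93.8 dB, r1 = 4.2 m, r2 = 19.7 m
Formula: SPL2 = SPL1 - 20 * log10(r2 / r1)
Compute ratio: r2 / r1 = 19.7 / 4.2 = 4.6905
Compute log10: log10(4.6905) = 0.671219
Compute drop: 20 * 0.671219 = 13.4244
SPL2 = 93.8 - 13.4244 = 80.38

80.38 dB


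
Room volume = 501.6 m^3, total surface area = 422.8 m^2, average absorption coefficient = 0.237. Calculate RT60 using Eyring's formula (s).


Given values:
  V = 501.6 m^3, S = 422.8 m^2, alpha = 0.237
Formula: RT60 = 0.161 * V / (-S * ln(1 - alpha))
Compute ln(1 - 0.237) = ln(0.763) = -0.270497
Denominator: -422.8 * -0.270497 = 114.3661
Numerator: 0.161 * 501.6 = 80.7576
RT60 = 80.7576 / 114.3661 = 0.706

0.706 s


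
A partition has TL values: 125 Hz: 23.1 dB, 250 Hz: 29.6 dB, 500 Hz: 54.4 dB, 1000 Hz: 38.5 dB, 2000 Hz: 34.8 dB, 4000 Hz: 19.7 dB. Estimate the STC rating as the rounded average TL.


Given TL values at each frequency:
  125 Hz: 23.1 dB
  250 Hz: 29.6 dB
  500 Hz: 54.4 dB
  1000 Hz: 38.5 dB
  2000 Hz: 34.8 dB
  4000 Hz: 19.7 dB
Formula: STC ~ round(average of TL values)
Sum = 23.1 + 29.6 + 54.4 + 38.5 + 34.8 + 19.7 = 200.1
Average = 200.1 / 6 = 33.35
Rounded: 33

33


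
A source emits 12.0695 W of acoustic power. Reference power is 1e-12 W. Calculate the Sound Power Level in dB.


Given values:
  W = 12.0695 W
  W_ref = 1e-12 W
Formula: SWL = 10 * log10(W / W_ref)
Compute ratio: W / W_ref = 12069500000000
Compute log10: log10(12069500000000) = 13.081689
Multiply: SWL = 10 * 13.081689 = 130.82

130.82 dB


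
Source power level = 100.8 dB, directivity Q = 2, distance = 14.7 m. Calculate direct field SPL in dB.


Given values:
  Lw = 100.8 dB, Q = 2, r = 14.7 m
Formula: SPL = Lw + 10 * log10(Q / (4 * pi * r^2))
Compute 4 * pi * r^2 = 4 * pi * 14.7^2 = 2715.467
Compute Q / denom = 2 / 2715.467 = 0.00073652
Compute 10 * log10(0.00073652) = -31.3282
SPL = 100.8 + (-31.3282) = 69.47

69.47 dB


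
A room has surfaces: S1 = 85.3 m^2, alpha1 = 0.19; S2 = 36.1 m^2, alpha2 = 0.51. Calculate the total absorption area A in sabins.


Given surfaces:
  Surface 1: 85.3 * 0.19 = 16.207
  Surface 2: 36.1 * 0.51 = 18.411
Formula: A = sum(Si * alpha_i)
A = 16.207 + 18.411
A = 34.62

34.62 sabins


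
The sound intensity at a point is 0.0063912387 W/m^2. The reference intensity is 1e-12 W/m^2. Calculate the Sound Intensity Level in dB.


Given values:
  I = 0.0063912387 W/m^2
  I_ref = 1e-12 W/m^2
Formula: SIL = 10 * log10(I / I_ref)
Compute ratio: I / I_ref = 6391238700
Compute log10: log10(6391238700) = 9.805585
Multiply: SIL = 10 * 9.805585 = 98.06

98.06 dB


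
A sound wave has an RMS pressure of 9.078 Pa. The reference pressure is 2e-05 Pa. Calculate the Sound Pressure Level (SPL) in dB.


Given values:
  p = 9.078 Pa
  p_ref = 2e-05 Pa
Formula: SPL = 20 * log10(p / p_ref)
Compute ratio: p / p_ref = 9.078 / 2e-05 = 453900
Compute log10: log10(453900) = 5.65696
Multiply: SPL = 20 * 5.65696 = 113.14

113.14 dB


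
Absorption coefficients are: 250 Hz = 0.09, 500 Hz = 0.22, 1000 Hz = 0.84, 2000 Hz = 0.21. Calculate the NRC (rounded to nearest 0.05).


Given values:
  a_250 = 0.09, a_500 = 0.22
  a_1000 = 0.84, a_2000 = 0.21
Formula: NRC = (a250 + a500 + a1000 + a2000) / 4
Sum = 0.09 + 0.22 + 0.84 + 0.21 = 1.36
NRC = 1.36 / 4 = 0.34
Rounded to nearest 0.05: 0.35

0.35


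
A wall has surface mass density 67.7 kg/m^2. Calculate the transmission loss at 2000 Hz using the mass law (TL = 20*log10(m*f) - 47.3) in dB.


Given values:
  m = 67.7 kg/m^2, f = 2000 Hz
Formula: TL = 20 * log10(m * f) - 47.3
Compute m * f = 67.7 * 2000 = 135400.0
Compute log10(135400.0) = 5.131619
Compute 20 * 5.131619 = 102.6324
TL = 102.6324 - 47.3 = 55.33

55.33 dB


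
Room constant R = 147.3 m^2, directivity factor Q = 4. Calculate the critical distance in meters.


Given values:
  R = 147.3 m^2, Q = 4
Formula: d_c = 0.141 * sqrt(Q * R)
Compute Q * R = 4 * 147.3 = 589.2
Compute sqrt(589.2) = 24.2734
d_c = 0.141 * 24.2734 = 3.423

3.423 m


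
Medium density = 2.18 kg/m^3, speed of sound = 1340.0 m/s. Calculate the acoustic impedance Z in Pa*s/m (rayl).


Given values:
  rho = 2.18 kg/m^3
  c = 1340.0 m/s
Formula: Z = rho * c
Z = 2.18 * 1340.0
Z = 2921.2

2921.2 rayl


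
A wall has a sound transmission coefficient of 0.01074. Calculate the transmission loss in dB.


Given values:
  tau = 0.01074
Formula: TL = 10 * log10(1 / tau)
Compute 1 / tau = 1 / 0.01074 = 93.1099
Compute log10(93.1099) = 1.968996
TL = 10 * 1.968996 = 19.69

19.69 dB


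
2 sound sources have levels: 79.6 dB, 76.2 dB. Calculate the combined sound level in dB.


Formula: L_total = 10 * log10( sum(10^(Li/10)) )
  Source 1: 10^(79.6/10) = 91201083.9356
  Source 2: 10^(76.2/10) = 41686938.347
Sum of linear values = 132888022.2826
L_total = 10 * log10(132888022.2826) = 81.23

81.23 dB


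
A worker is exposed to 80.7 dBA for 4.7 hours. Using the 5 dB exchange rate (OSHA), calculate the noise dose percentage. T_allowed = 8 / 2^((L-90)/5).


Given values:
  L = 80.7 dBA, T = 4.7 hours
Formula: T_allowed = 8 / 2^((L - 90) / 5)
Compute exponent: (80.7 - 90) / 5 = -1.86
Compute 2^(-1.86) = 0.275476
T_allowed = 8 / 0.275476 = 29.040642 hours
Dose = (T / T_allowed) * 100
Dose = (4.7 / 29.040642) * 100 = 16.18

16.18 %


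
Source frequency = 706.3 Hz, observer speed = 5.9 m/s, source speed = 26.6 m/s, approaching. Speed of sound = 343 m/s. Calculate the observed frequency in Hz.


Given values:
  f_s = 706.3 Hz, v_o = 5.9 m/s, v_s = 26.6 m/s
  Direction: approaching
Formula: f_o = f_s * (c + v_o) / (c - v_s)
Numerator: c + v_o = 343 + 5.9 = 348.9
Denominator: c - v_s = 343 - 26.6 = 316.4
f_o = 706.3 * 348.9 / 316.4 = 778.85

778.85 Hz


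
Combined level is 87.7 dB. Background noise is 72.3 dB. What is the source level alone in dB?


Given values:
  L_total = 87.7 dB, L_bg = 72.3 dB
Formula: L_source = 10 * log10(10^(L_total/10) - 10^(L_bg/10))
Convert to linear:
  10^(87.7/10) = 588843655.3556
  10^(72.3/10) = 16982436.5246
Difference: 588843655.3556 - 16982436.5246 = 571861218.831
L_source = 10 * log10(571861218.831) = 87.57

87.57 dB


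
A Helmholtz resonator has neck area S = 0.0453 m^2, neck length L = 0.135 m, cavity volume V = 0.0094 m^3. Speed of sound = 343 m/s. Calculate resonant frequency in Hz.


Given values:
  S = 0.0453 m^2, L = 0.135 m, V = 0.0094 m^3, c = 343 m/s
Formula: f = (c / (2*pi)) * sqrt(S / (V * L))
Compute V * L = 0.0094 * 0.135 = 0.001269
Compute S / (V * L) = 0.0453 / 0.001269 = 35.6974
Compute sqrt(35.6974) = 5.97473
Compute c / (2*pi) = 343 / 6.283185 = 54.590148
f = 54.590148 * 5.97473 = 326.16

326.16 Hz


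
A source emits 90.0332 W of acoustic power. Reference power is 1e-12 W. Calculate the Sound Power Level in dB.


Given values:
  W = 90.0332 W
  W_ref = 1e-12 W
Formula: SWL = 10 * log10(W / W_ref)
Compute ratio: W / W_ref = 90033200000000
Compute log10: log10(90033200000000) = 13.954403
Multiply: SWL = 10 * 13.954403 = 139.54

139.54 dB


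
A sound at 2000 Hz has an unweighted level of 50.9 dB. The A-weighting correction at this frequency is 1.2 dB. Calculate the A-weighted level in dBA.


Given values:
  SPL = 50.9 dB
  A-weighting at 2000 Hz = 1.2 dB
Formula: L_A = SPL + A_weight
L_A = 50.9 + (1.2)
L_A = 52.1

52.1 dBA


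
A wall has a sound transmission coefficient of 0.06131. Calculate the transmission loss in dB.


Given values:
  tau = 0.06131
Formula: TL = 10 * log10(1 / tau)
Compute 1 / tau = 1 / 0.06131 = 16.3106
Compute log10(16.3106) = 1.21247
TL = 10 * 1.21247 = 12.12

12.12 dB


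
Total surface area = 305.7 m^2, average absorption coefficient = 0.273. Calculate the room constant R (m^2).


Given values:
  S = 305.7 m^2, alpha = 0.273
Formula: R = S * alpha / (1 - alpha)
Numerator: 305.7 * 0.273 = 83.4561
Denominator: 1 - 0.273 = 0.727
R = 83.4561 / 0.727 = 114.8

114.8 m^2


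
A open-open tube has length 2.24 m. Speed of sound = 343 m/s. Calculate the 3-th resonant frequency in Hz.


Given values:
  Tube type: open-open, L = 2.24 m, c = 343 m/s, n = 3
Formula: f_n = n * c / (2 * L)
Compute 2 * L = 2 * 2.24 = 4.48
f = 3 * 343 / 4.48
f = 229.69

229.69 Hz


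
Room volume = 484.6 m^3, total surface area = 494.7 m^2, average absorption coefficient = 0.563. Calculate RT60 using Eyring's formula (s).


Given values:
  V = 484.6 m^3, S = 494.7 m^2, alpha = 0.563
Formula: RT60 = 0.161 * V / (-S * ln(1 - alpha))
Compute ln(1 - 0.563) = ln(0.437) = -0.827822
Denominator: -494.7 * -0.827822 = 409.5235
Numerator: 0.161 * 484.6 = 78.0206
RT60 = 78.0206 / 409.5235 = 0.191

0.191 s


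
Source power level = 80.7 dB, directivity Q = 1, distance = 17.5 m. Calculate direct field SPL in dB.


Given values:
  Lw = 80.7 dB, Q = 1, r = 17.5 m
Formula: SPL = Lw + 10 * log10(Q / (4 * pi * r^2))
Compute 4 * pi * r^2 = 4 * pi * 17.5^2 = 3848.451
Compute Q / denom = 1 / 3848.451 = 0.00025984
Compute 10 * log10(0.00025984) = -35.8529
SPL = 80.7 + (-35.8529) = 44.85

44.85 dB


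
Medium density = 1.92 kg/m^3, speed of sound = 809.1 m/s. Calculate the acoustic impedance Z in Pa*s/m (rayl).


Given values:
  rho = 1.92 kg/m^3
  c = 809.1 m/s
Formula: Z = rho * c
Z = 1.92 * 809.1
Z = 1553.47

1553.47 rayl


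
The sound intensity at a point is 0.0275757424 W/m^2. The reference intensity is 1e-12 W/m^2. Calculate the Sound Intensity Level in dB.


Given values:
  I = 0.0275757424 W/m^2
  I_ref = 1e-12 W/m^2
Formula: SIL = 10 * log10(I / I_ref)
Compute ratio: I / I_ref = 27575742400
Compute log10: log10(27575742400) = 10.440527
Multiply: SIL = 10 * 10.440527 = 104.41

104.41 dB


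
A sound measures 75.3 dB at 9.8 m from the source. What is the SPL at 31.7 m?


Given values:
  SPL1 = 75.3 dB, r1 = 9.8 m, r2 = 31.7 m
Formula: SPL2 = SPL1 - 20 * log10(r2 / r1)
Compute ratio: r2 / r1 = 31.7 / 9.8 = 3.2347
Compute log10: log10(3.2347) = 0.509834
Compute drop: 20 * 0.509834 = 10.1967
SPL2 = 75.3 - 10.1967 = 65.1

65.1 dB


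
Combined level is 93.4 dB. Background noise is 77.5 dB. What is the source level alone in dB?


Given values:
  L_total = 93.4 dB, L_bg = 77.5 dB
Formula: L_source = 10 * log10(10^(L_total/10) - 10^(L_bg/10))
Convert to linear:
  10^(93.4/10) = 2187761623.9496
  10^(77.5/10) = 56234132.519
Difference: 2187761623.9496 - 56234132.519 = 2131527491.4306
L_source = 10 * log10(2131527491.4306) = 93.29

93.29 dB


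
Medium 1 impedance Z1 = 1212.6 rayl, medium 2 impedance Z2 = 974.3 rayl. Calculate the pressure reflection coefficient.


Given values:
  Z1 = 1212.6 rayl, Z2 = 974.3 rayl
Formula: R = (Z2 - Z1) / (Z2 + Z1)
Numerator: Z2 - Z1 = 974.3 - 1212.6 = -238.3
Denominator: Z2 + Z1 = 974.3 + 1212.6 = 2186.9
R = -238.3 / 2186.9 = -0.109

-0.109
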